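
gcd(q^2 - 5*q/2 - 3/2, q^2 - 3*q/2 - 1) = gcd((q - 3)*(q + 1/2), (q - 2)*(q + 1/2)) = q + 1/2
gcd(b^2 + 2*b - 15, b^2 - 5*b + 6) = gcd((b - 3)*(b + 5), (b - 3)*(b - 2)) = b - 3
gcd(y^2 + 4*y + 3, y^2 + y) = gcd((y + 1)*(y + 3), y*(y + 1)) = y + 1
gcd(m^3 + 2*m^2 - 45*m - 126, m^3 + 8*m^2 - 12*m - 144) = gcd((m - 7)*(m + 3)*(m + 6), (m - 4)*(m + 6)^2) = m + 6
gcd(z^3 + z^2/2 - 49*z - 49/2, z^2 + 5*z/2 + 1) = z + 1/2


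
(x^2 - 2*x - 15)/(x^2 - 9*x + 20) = (x + 3)/(x - 4)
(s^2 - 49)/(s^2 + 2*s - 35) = (s - 7)/(s - 5)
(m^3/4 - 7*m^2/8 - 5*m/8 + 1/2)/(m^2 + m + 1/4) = (2*m^3 - 7*m^2 - 5*m + 4)/(2*(4*m^2 + 4*m + 1))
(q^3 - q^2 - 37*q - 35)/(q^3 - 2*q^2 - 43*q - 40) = (q - 7)/(q - 8)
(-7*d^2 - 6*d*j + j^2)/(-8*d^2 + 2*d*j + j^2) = (-7*d^2 - 6*d*j + j^2)/(-8*d^2 + 2*d*j + j^2)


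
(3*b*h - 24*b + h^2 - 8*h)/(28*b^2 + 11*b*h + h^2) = (3*b*h - 24*b + h^2 - 8*h)/(28*b^2 + 11*b*h + h^2)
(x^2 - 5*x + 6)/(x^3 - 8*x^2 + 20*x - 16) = (x - 3)/(x^2 - 6*x + 8)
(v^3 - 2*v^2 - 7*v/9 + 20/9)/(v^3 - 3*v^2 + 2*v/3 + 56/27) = 3*(3*v^2 - 2*v - 5)/(9*v^2 - 15*v - 14)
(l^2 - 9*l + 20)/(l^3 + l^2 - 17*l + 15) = (l^2 - 9*l + 20)/(l^3 + l^2 - 17*l + 15)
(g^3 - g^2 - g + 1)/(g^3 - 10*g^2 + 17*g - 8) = (g + 1)/(g - 8)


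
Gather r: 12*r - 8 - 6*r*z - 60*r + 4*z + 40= r*(-6*z - 48) + 4*z + 32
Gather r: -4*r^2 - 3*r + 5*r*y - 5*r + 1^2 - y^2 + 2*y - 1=-4*r^2 + r*(5*y - 8) - y^2 + 2*y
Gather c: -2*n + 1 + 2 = 3 - 2*n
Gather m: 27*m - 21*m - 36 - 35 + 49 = 6*m - 22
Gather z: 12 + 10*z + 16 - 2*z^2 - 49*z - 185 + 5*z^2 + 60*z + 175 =3*z^2 + 21*z + 18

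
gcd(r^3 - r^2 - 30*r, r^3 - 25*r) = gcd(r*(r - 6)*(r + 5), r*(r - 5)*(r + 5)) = r^2 + 5*r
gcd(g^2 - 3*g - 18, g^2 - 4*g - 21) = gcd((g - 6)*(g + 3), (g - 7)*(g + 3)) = g + 3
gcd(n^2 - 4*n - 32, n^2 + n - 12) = n + 4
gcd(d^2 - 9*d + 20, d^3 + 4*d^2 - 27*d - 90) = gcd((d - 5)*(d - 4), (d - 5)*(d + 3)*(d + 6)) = d - 5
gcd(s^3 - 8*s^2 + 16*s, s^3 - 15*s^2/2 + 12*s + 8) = s^2 - 8*s + 16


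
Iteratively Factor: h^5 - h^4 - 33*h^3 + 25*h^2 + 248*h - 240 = (h + 4)*(h^4 - 5*h^3 - 13*h^2 + 77*h - 60) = (h - 1)*(h + 4)*(h^3 - 4*h^2 - 17*h + 60) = (h - 3)*(h - 1)*(h + 4)*(h^2 - h - 20) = (h - 5)*(h - 3)*(h - 1)*(h + 4)*(h + 4)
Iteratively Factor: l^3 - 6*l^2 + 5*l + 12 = (l - 3)*(l^2 - 3*l - 4) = (l - 4)*(l - 3)*(l + 1)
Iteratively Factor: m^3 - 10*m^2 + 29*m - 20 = (m - 1)*(m^2 - 9*m + 20) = (m - 4)*(m - 1)*(m - 5)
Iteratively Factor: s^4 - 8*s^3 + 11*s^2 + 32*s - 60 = (s - 2)*(s^3 - 6*s^2 - s + 30) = (s - 2)*(s + 2)*(s^2 - 8*s + 15) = (s - 3)*(s - 2)*(s + 2)*(s - 5)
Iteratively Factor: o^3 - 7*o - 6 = (o - 3)*(o^2 + 3*o + 2) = (o - 3)*(o + 2)*(o + 1)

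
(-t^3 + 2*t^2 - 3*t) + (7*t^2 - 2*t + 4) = -t^3 + 9*t^2 - 5*t + 4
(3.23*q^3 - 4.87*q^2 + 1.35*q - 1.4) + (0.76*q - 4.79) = 3.23*q^3 - 4.87*q^2 + 2.11*q - 6.19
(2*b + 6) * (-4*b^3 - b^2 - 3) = -8*b^4 - 26*b^3 - 6*b^2 - 6*b - 18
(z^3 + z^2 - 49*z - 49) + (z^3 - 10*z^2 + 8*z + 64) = 2*z^3 - 9*z^2 - 41*z + 15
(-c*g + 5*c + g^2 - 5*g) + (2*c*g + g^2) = c*g + 5*c + 2*g^2 - 5*g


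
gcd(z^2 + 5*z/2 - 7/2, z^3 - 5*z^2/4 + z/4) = z - 1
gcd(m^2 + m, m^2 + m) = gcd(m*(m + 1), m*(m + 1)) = m^2 + m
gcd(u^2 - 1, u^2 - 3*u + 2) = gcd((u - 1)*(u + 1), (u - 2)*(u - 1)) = u - 1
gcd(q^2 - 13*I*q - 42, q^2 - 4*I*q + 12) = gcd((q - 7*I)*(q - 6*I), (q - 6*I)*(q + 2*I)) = q - 6*I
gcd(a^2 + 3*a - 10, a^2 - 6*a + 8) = a - 2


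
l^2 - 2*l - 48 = (l - 8)*(l + 6)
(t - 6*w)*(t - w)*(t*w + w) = t^3*w - 7*t^2*w^2 + t^2*w + 6*t*w^3 - 7*t*w^2 + 6*w^3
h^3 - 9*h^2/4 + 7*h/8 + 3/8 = (h - 3/2)*(h - 1)*(h + 1/4)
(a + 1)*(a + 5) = a^2 + 6*a + 5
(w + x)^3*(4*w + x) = 4*w^4 + 13*w^3*x + 15*w^2*x^2 + 7*w*x^3 + x^4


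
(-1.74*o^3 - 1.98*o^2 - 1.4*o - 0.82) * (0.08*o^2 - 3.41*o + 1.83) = -0.1392*o^5 + 5.775*o^4 + 3.4556*o^3 + 1.085*o^2 + 0.2342*o - 1.5006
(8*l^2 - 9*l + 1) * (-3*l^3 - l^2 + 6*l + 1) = -24*l^5 + 19*l^4 + 54*l^3 - 47*l^2 - 3*l + 1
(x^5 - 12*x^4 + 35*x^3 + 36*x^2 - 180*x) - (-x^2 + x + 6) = x^5 - 12*x^4 + 35*x^3 + 37*x^2 - 181*x - 6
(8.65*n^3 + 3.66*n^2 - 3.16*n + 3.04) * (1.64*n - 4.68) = 14.186*n^4 - 34.4796*n^3 - 22.3112*n^2 + 19.7744*n - 14.2272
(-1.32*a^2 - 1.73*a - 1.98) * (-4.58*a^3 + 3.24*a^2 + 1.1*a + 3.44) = 6.0456*a^5 + 3.6466*a^4 + 2.0112*a^3 - 12.859*a^2 - 8.1292*a - 6.8112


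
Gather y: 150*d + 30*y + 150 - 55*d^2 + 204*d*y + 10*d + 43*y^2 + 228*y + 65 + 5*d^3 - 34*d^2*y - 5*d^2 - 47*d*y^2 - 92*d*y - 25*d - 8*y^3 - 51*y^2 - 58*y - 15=5*d^3 - 60*d^2 + 135*d - 8*y^3 + y^2*(-47*d - 8) + y*(-34*d^2 + 112*d + 200) + 200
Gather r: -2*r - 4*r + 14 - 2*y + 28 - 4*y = -6*r - 6*y + 42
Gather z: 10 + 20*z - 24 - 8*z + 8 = 12*z - 6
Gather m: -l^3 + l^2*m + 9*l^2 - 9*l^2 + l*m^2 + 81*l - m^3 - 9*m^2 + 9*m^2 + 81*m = -l^3 + l*m^2 + 81*l - m^3 + m*(l^2 + 81)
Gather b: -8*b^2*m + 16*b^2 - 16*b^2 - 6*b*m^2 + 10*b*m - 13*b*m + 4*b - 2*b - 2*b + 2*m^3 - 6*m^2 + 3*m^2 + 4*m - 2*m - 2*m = -8*b^2*m + b*(-6*m^2 - 3*m) + 2*m^3 - 3*m^2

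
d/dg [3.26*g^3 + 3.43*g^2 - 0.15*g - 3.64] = 9.78*g^2 + 6.86*g - 0.15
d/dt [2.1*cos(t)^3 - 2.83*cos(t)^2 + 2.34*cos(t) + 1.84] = (-6.3*cos(t)^2 + 5.66*cos(t) - 2.34)*sin(t)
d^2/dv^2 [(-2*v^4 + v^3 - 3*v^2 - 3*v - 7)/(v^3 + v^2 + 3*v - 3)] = 4*(-27*v^5 - 21*v^4 + 26*v^3 - 150*v^2 - 63*v - 69)/(v^9 + 3*v^8 + 12*v^7 + 10*v^6 + 18*v^5 - 36*v^4 - 54*v^2 + 81*v - 27)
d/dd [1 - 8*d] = -8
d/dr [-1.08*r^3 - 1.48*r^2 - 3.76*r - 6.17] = -3.24*r^2 - 2.96*r - 3.76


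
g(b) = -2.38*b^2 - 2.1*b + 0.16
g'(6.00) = -30.66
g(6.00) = -98.12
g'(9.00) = -44.94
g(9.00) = -211.52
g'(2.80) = -15.43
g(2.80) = -24.38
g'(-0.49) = 0.23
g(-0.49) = 0.62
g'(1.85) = -10.91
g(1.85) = -11.87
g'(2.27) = -12.91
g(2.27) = -16.87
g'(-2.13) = 8.04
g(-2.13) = -6.16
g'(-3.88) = 16.37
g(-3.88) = -27.52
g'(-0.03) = -1.96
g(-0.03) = 0.22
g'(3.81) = -20.24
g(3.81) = -42.39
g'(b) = -4.76*b - 2.1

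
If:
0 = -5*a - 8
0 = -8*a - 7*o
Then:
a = -8/5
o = 64/35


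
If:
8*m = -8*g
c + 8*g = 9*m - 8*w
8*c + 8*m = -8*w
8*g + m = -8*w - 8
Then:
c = 40/19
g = 56/95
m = -56/95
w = -144/95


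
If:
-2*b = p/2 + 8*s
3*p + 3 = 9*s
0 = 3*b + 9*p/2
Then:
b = 24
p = -16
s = -5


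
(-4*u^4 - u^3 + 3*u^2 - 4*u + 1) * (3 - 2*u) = 8*u^5 - 10*u^4 - 9*u^3 + 17*u^2 - 14*u + 3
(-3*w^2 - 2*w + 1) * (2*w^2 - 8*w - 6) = -6*w^4 + 20*w^3 + 36*w^2 + 4*w - 6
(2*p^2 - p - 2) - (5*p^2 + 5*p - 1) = -3*p^2 - 6*p - 1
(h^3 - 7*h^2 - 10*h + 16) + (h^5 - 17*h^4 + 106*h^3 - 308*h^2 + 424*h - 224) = h^5 - 17*h^4 + 107*h^3 - 315*h^2 + 414*h - 208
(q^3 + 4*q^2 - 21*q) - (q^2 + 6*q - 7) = q^3 + 3*q^2 - 27*q + 7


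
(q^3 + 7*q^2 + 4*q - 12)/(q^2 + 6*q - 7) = (q^2 + 8*q + 12)/(q + 7)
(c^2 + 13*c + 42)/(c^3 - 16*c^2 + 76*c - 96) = (c^2 + 13*c + 42)/(c^3 - 16*c^2 + 76*c - 96)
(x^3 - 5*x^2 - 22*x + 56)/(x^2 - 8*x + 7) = (x^2 + 2*x - 8)/(x - 1)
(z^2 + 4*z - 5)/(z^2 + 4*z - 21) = (z^2 + 4*z - 5)/(z^2 + 4*z - 21)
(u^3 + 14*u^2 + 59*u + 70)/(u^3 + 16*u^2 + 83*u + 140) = (u + 2)/(u + 4)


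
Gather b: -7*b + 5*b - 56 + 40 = -2*b - 16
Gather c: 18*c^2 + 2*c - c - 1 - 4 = 18*c^2 + c - 5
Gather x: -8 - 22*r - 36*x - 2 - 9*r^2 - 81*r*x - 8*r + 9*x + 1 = -9*r^2 - 30*r + x*(-81*r - 27) - 9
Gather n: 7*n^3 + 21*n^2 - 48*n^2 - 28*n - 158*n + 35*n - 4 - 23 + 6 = 7*n^3 - 27*n^2 - 151*n - 21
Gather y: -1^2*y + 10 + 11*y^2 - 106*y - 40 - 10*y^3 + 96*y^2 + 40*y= -10*y^3 + 107*y^2 - 67*y - 30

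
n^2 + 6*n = n*(n + 6)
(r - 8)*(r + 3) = r^2 - 5*r - 24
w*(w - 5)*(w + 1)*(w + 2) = w^4 - 2*w^3 - 13*w^2 - 10*w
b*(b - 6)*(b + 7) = b^3 + b^2 - 42*b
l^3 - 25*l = l*(l - 5)*(l + 5)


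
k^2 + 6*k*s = k*(k + 6*s)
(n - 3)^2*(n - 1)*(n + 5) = n^4 - 2*n^3 - 20*n^2 + 66*n - 45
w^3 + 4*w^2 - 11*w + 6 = (w - 1)^2*(w + 6)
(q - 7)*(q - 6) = q^2 - 13*q + 42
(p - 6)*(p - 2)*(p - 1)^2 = p^4 - 10*p^3 + 29*p^2 - 32*p + 12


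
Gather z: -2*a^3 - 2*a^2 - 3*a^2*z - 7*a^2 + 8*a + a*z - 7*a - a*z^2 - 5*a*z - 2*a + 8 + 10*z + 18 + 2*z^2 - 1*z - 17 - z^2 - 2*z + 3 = -2*a^3 - 9*a^2 - a + z^2*(1 - a) + z*(-3*a^2 - 4*a + 7) + 12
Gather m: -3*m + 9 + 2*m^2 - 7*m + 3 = 2*m^2 - 10*m + 12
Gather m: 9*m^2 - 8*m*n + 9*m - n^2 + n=9*m^2 + m*(9 - 8*n) - n^2 + n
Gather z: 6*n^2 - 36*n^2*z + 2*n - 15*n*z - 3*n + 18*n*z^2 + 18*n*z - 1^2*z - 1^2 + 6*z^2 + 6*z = 6*n^2 - n + z^2*(18*n + 6) + z*(-36*n^2 + 3*n + 5) - 1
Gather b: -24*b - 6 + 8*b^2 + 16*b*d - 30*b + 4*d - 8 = 8*b^2 + b*(16*d - 54) + 4*d - 14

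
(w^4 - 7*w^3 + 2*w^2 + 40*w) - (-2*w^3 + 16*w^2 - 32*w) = w^4 - 5*w^3 - 14*w^2 + 72*w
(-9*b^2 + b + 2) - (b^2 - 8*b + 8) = -10*b^2 + 9*b - 6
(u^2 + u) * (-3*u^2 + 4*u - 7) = -3*u^4 + u^3 - 3*u^2 - 7*u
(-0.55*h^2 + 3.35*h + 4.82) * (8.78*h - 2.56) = -4.829*h^3 + 30.821*h^2 + 33.7436*h - 12.3392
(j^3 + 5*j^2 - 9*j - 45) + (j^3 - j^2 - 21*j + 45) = 2*j^3 + 4*j^2 - 30*j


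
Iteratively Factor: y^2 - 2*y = (y - 2)*(y)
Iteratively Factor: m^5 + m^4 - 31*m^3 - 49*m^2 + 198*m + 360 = (m - 3)*(m^4 + 4*m^3 - 19*m^2 - 106*m - 120) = (m - 3)*(m + 4)*(m^3 - 19*m - 30) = (m - 3)*(m + 2)*(m + 4)*(m^2 - 2*m - 15) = (m - 5)*(m - 3)*(m + 2)*(m + 4)*(m + 3)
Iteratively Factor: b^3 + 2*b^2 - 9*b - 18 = (b + 2)*(b^2 - 9) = (b - 3)*(b + 2)*(b + 3)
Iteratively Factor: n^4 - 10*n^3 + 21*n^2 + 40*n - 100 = (n - 5)*(n^3 - 5*n^2 - 4*n + 20) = (n - 5)*(n + 2)*(n^2 - 7*n + 10) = (n - 5)*(n - 2)*(n + 2)*(n - 5)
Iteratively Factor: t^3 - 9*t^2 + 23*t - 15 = (t - 5)*(t^2 - 4*t + 3) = (t - 5)*(t - 1)*(t - 3)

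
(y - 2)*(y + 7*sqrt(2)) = y^2 - 2*y + 7*sqrt(2)*y - 14*sqrt(2)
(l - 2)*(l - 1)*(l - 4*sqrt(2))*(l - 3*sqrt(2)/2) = l^4 - 11*sqrt(2)*l^3/2 - 3*l^3 + 14*l^2 + 33*sqrt(2)*l^2/2 - 36*l - 11*sqrt(2)*l + 24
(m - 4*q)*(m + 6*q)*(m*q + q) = m^3*q + 2*m^2*q^2 + m^2*q - 24*m*q^3 + 2*m*q^2 - 24*q^3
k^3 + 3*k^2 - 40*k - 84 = (k - 6)*(k + 2)*(k + 7)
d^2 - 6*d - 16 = (d - 8)*(d + 2)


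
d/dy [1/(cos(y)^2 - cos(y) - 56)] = (2*cos(y) - 1)*sin(y)/(sin(y)^2 + cos(y) + 55)^2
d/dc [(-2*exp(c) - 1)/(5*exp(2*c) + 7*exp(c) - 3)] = (10*exp(2*c) + 10*exp(c) + 13)*exp(c)/(25*exp(4*c) + 70*exp(3*c) + 19*exp(2*c) - 42*exp(c) + 9)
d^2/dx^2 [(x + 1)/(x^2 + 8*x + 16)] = 2*(x - 5)/(x^4 + 16*x^3 + 96*x^2 + 256*x + 256)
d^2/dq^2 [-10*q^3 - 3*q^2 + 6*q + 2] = -60*q - 6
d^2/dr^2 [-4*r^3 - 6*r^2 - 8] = -24*r - 12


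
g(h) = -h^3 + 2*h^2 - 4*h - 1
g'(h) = -3*h^2 + 4*h - 4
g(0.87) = -3.62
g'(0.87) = -2.79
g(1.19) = -4.61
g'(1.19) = -3.49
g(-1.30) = 9.78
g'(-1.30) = -14.27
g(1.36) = -5.26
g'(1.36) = -4.11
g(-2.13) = 26.26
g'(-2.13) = -26.13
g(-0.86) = 4.56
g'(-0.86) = -9.66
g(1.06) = -4.18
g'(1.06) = -3.13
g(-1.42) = 11.58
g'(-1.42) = -15.73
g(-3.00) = 56.00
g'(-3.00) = -43.00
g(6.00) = -169.00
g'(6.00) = -88.00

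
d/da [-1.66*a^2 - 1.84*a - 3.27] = -3.32*a - 1.84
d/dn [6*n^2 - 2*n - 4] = 12*n - 2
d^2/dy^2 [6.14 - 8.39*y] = 0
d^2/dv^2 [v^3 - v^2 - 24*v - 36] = 6*v - 2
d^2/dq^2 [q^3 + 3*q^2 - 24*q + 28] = 6*q + 6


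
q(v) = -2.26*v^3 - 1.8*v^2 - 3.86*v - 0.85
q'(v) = -6.78*v^2 - 3.6*v - 3.86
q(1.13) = -10.77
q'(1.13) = -16.59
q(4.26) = -224.68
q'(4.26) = -142.24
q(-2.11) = 20.51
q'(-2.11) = -26.45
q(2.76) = -72.73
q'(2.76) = -65.44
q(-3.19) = 66.51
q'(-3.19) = -61.37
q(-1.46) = 7.98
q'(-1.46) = -13.06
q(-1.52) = 8.80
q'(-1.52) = -14.05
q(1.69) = -23.42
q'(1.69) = -29.31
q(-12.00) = 3691.55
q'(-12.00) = -936.98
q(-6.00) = 445.67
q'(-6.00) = -226.34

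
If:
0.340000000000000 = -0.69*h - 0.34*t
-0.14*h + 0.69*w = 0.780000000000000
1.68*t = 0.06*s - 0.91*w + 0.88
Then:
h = 4.92857142857143*w - 5.57142857142857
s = 273.921568627451 - 264.892156862745*w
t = 10.3067226890756 - 10.0021008403361*w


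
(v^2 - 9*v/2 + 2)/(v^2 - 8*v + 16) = (v - 1/2)/(v - 4)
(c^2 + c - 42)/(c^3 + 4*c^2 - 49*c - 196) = (c - 6)/(c^2 - 3*c - 28)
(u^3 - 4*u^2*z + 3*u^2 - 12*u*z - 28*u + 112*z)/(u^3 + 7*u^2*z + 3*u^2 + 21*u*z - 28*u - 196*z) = (u - 4*z)/(u + 7*z)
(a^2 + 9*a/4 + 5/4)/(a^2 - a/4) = (4*a^2 + 9*a + 5)/(a*(4*a - 1))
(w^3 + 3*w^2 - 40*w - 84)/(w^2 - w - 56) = (w^2 - 4*w - 12)/(w - 8)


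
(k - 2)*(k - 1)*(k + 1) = k^3 - 2*k^2 - k + 2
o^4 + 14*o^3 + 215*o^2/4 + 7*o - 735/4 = (o - 3/2)*(o + 7/2)*(o + 5)*(o + 7)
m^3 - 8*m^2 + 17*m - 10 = (m - 5)*(m - 2)*(m - 1)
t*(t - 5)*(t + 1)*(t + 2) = t^4 - 2*t^3 - 13*t^2 - 10*t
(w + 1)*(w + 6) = w^2 + 7*w + 6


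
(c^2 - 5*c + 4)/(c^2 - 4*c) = (c - 1)/c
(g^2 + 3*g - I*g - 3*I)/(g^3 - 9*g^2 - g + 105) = (g - I)/(g^2 - 12*g + 35)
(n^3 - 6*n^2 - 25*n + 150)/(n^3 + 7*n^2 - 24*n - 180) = (n^2 - n - 30)/(n^2 + 12*n + 36)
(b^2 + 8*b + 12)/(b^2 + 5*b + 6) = (b + 6)/(b + 3)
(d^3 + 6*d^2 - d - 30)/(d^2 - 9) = (d^2 + 3*d - 10)/(d - 3)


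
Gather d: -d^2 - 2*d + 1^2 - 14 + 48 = -d^2 - 2*d + 35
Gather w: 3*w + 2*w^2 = 2*w^2 + 3*w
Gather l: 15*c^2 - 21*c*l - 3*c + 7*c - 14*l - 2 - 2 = 15*c^2 + 4*c + l*(-21*c - 14) - 4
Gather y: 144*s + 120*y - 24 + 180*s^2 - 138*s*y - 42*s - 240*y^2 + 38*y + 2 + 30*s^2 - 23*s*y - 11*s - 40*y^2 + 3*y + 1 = 210*s^2 + 91*s - 280*y^2 + y*(161 - 161*s) - 21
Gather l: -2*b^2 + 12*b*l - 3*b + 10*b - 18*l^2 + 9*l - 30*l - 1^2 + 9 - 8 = -2*b^2 + 7*b - 18*l^2 + l*(12*b - 21)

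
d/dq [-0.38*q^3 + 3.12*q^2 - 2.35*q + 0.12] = -1.14*q^2 + 6.24*q - 2.35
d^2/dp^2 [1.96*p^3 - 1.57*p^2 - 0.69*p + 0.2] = 11.76*p - 3.14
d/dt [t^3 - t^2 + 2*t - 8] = 3*t^2 - 2*t + 2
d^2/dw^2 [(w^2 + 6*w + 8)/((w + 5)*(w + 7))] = 6*(-2*w^3 - 27*w^2 - 114*w - 141)/(w^6 + 36*w^5 + 537*w^4 + 4248*w^3 + 18795*w^2 + 44100*w + 42875)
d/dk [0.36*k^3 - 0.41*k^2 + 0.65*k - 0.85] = 1.08*k^2 - 0.82*k + 0.65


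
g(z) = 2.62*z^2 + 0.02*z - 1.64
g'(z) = 5.24*z + 0.02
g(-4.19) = 44.27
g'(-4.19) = -21.94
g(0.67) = -0.45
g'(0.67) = 3.53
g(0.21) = -1.52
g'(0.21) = 1.12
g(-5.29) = 71.57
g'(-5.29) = -27.70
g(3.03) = 22.47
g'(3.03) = 15.90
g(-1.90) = 7.78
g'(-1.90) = -9.94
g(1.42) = 3.67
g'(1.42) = 7.46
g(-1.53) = 4.46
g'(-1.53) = -8.00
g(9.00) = 210.76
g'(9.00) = 47.18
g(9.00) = 210.76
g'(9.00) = 47.18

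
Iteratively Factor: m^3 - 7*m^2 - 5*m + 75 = (m - 5)*(m^2 - 2*m - 15) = (m - 5)^2*(m + 3)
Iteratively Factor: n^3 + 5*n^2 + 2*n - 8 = (n - 1)*(n^2 + 6*n + 8) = (n - 1)*(n + 2)*(n + 4)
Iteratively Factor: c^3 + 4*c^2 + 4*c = (c + 2)*(c^2 + 2*c) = c*(c + 2)*(c + 2)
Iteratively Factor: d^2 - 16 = (d - 4)*(d + 4)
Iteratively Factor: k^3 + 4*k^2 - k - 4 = (k - 1)*(k^2 + 5*k + 4) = (k - 1)*(k + 4)*(k + 1)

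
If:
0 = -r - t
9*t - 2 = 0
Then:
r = -2/9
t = 2/9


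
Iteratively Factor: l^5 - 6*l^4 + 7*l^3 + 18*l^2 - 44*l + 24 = (l - 2)*(l^4 - 4*l^3 - l^2 + 16*l - 12) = (l - 2)*(l + 2)*(l^3 - 6*l^2 + 11*l - 6) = (l - 2)*(l - 1)*(l + 2)*(l^2 - 5*l + 6) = (l - 3)*(l - 2)*(l - 1)*(l + 2)*(l - 2)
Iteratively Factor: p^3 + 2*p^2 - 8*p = (p - 2)*(p^2 + 4*p) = (p - 2)*(p + 4)*(p)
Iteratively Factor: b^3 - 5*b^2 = (b)*(b^2 - 5*b) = b^2*(b - 5)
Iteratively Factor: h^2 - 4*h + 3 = (h - 3)*(h - 1)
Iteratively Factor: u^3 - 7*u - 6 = (u + 2)*(u^2 - 2*u - 3) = (u + 1)*(u + 2)*(u - 3)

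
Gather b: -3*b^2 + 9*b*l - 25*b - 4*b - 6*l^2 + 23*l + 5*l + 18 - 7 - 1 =-3*b^2 + b*(9*l - 29) - 6*l^2 + 28*l + 10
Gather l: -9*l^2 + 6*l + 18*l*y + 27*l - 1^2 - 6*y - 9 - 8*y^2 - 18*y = -9*l^2 + l*(18*y + 33) - 8*y^2 - 24*y - 10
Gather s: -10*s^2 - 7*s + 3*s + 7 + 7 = -10*s^2 - 4*s + 14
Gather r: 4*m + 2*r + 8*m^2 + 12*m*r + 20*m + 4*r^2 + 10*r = 8*m^2 + 24*m + 4*r^2 + r*(12*m + 12)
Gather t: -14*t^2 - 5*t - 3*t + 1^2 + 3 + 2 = -14*t^2 - 8*t + 6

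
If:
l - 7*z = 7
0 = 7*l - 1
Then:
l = 1/7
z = -48/49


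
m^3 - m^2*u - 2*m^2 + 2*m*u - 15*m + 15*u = (m - 5)*(m + 3)*(m - u)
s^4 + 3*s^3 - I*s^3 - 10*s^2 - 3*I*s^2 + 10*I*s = s*(s - 2)*(s + 5)*(s - I)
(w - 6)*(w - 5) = w^2 - 11*w + 30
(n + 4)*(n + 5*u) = n^2 + 5*n*u + 4*n + 20*u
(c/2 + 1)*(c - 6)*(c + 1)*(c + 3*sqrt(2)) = c^4/2 - 3*c^3/2 + 3*sqrt(2)*c^3/2 - 8*c^2 - 9*sqrt(2)*c^2/2 - 24*sqrt(2)*c - 6*c - 18*sqrt(2)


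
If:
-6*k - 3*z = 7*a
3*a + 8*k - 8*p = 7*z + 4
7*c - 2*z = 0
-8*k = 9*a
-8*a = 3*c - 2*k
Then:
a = 0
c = 0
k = 0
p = -1/2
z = 0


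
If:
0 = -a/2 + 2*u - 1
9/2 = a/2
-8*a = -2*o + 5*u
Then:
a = 9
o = 343/8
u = 11/4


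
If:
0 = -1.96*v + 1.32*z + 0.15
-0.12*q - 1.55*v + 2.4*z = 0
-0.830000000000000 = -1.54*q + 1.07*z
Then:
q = 0.64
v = 0.17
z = 0.14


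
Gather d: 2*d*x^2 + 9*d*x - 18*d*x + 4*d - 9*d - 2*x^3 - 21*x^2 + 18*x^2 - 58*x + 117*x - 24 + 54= d*(2*x^2 - 9*x - 5) - 2*x^3 - 3*x^2 + 59*x + 30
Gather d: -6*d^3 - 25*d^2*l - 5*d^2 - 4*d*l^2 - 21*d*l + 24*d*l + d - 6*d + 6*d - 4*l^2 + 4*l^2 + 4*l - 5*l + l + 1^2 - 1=-6*d^3 + d^2*(-25*l - 5) + d*(-4*l^2 + 3*l + 1)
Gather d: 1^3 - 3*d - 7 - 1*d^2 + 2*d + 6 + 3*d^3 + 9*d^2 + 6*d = 3*d^3 + 8*d^2 + 5*d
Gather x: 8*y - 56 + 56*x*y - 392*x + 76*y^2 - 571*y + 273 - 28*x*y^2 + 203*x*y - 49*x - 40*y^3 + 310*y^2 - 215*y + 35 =x*(-28*y^2 + 259*y - 441) - 40*y^3 + 386*y^2 - 778*y + 252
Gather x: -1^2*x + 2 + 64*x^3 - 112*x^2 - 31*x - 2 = 64*x^3 - 112*x^2 - 32*x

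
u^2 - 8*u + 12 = (u - 6)*(u - 2)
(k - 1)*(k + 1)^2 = k^3 + k^2 - k - 1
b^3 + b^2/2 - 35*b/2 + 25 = (b - 5/2)*(b - 2)*(b + 5)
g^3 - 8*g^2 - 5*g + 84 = (g - 7)*(g - 4)*(g + 3)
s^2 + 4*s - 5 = (s - 1)*(s + 5)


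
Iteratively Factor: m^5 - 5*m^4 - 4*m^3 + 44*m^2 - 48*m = (m + 3)*(m^4 - 8*m^3 + 20*m^2 - 16*m) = (m - 2)*(m + 3)*(m^3 - 6*m^2 + 8*m) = m*(m - 2)*(m + 3)*(m^2 - 6*m + 8) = m*(m - 4)*(m - 2)*(m + 3)*(m - 2)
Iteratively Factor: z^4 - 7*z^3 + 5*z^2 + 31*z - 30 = (z - 1)*(z^3 - 6*z^2 - z + 30) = (z - 1)*(z + 2)*(z^2 - 8*z + 15) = (z - 5)*(z - 1)*(z + 2)*(z - 3)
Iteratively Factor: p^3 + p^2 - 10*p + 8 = (p + 4)*(p^2 - 3*p + 2) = (p - 1)*(p + 4)*(p - 2)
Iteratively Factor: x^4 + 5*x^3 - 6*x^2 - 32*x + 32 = (x + 4)*(x^3 + x^2 - 10*x + 8) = (x - 2)*(x + 4)*(x^2 + 3*x - 4) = (x - 2)*(x + 4)^2*(x - 1)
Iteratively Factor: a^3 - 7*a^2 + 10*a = (a - 5)*(a^2 - 2*a) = (a - 5)*(a - 2)*(a)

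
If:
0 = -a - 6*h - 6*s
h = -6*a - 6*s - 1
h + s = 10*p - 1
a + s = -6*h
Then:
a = -6/35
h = 1/35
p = 18/175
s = 0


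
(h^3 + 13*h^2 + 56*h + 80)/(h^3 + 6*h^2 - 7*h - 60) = (h + 4)/(h - 3)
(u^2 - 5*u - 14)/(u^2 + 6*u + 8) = (u - 7)/(u + 4)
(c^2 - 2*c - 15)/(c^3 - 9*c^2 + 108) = (c - 5)/(c^2 - 12*c + 36)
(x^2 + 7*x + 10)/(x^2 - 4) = (x + 5)/(x - 2)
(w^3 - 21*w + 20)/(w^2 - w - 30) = (w^2 - 5*w + 4)/(w - 6)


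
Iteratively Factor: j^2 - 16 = (j + 4)*(j - 4)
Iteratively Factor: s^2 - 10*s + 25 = (s - 5)*(s - 5)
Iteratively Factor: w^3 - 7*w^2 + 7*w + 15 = (w + 1)*(w^2 - 8*w + 15) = (w - 3)*(w + 1)*(w - 5)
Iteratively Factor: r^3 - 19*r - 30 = (r - 5)*(r^2 + 5*r + 6) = (r - 5)*(r + 3)*(r + 2)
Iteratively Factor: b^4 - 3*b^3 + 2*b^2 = (b - 1)*(b^3 - 2*b^2) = (b - 2)*(b - 1)*(b^2) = b*(b - 2)*(b - 1)*(b)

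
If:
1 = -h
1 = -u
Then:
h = -1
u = -1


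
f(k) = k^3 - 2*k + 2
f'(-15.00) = 673.00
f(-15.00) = -3343.00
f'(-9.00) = 241.00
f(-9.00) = -709.00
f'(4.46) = 57.67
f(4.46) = 81.80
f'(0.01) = -2.00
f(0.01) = 1.98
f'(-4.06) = 47.45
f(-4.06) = -56.80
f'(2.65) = 19.07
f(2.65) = 15.31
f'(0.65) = -0.73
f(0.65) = 0.97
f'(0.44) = -1.42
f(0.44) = 1.21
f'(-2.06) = 10.73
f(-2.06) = -2.62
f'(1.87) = 8.49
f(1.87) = 4.80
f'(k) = 3*k^2 - 2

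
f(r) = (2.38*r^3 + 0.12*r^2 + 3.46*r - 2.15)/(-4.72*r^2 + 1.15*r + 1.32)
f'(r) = (9.44*r - 1.15)*(2.38*r^3 + 0.12*r^2 + 3.46*r - 2.15)/(-4.72*r^2 + 1.15*r + 1.32)^2 + (7.14*r^2 + 0.24*r + 3.46)/(-4.72*r^2 + 1.15*r + 1.32) = (-11.2336*r^4 + 5.474*r^3 + 25.894*r^2 - 19.9792*r + 7.0397)/(22.2784*r^4 - 10.856*r^3 - 11.1383*r^2 + 3.036*r + 1.7424)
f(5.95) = -3.30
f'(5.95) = -0.48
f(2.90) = -1.91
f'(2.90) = -0.40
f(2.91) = -1.91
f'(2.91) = -0.40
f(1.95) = -1.58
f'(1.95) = -0.27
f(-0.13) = -2.39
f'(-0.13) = 8.46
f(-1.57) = 1.36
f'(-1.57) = 0.09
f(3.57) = -2.19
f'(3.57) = -0.44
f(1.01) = -1.68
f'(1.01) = 1.33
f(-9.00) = 4.49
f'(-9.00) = -0.49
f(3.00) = -1.95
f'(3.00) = -0.41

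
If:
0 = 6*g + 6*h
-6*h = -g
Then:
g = 0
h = 0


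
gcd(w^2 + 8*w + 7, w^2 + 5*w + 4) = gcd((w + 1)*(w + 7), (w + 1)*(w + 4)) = w + 1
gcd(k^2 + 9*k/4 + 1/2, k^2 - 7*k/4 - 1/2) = k + 1/4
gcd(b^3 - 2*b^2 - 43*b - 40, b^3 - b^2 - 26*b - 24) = b + 1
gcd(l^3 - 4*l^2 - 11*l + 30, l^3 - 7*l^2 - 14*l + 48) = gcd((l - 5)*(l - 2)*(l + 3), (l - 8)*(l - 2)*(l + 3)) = l^2 + l - 6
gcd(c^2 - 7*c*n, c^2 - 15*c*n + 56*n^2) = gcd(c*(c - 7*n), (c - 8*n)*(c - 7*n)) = c - 7*n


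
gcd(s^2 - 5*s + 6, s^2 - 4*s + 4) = s - 2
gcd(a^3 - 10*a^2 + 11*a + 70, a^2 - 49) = a - 7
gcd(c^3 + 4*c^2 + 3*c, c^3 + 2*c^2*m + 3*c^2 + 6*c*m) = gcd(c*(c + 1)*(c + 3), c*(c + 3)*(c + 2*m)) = c^2 + 3*c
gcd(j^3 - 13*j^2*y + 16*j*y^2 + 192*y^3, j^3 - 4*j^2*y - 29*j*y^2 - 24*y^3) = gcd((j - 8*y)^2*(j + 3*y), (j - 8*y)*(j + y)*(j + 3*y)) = -j^2 + 5*j*y + 24*y^2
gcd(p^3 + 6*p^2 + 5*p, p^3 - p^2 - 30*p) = p^2 + 5*p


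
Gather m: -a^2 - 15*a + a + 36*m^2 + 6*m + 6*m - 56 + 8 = -a^2 - 14*a + 36*m^2 + 12*m - 48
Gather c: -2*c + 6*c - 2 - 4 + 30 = 4*c + 24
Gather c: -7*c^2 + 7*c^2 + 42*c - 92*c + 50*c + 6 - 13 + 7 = 0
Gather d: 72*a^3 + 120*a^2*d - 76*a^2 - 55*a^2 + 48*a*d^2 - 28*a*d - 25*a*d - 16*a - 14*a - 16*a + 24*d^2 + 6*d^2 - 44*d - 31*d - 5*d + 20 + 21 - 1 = 72*a^3 - 131*a^2 - 46*a + d^2*(48*a + 30) + d*(120*a^2 - 53*a - 80) + 40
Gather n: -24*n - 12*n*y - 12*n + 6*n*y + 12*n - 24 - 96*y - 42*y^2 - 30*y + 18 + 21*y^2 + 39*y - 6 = n*(-6*y - 24) - 21*y^2 - 87*y - 12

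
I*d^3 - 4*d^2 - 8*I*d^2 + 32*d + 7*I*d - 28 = (d - 7)*(d + 4*I)*(I*d - I)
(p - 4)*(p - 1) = p^2 - 5*p + 4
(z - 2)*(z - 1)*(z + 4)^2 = z^4 + 5*z^3 - 6*z^2 - 32*z + 32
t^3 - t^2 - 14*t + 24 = (t - 3)*(t - 2)*(t + 4)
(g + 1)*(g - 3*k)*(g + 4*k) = g^3 + g^2*k + g^2 - 12*g*k^2 + g*k - 12*k^2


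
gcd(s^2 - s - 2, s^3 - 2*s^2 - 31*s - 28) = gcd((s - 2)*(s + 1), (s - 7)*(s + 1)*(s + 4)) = s + 1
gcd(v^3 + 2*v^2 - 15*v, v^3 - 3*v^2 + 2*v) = v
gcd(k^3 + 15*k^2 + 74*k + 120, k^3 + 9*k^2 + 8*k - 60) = k^2 + 11*k + 30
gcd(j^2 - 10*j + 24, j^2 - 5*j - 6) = j - 6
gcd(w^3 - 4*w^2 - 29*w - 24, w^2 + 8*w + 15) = w + 3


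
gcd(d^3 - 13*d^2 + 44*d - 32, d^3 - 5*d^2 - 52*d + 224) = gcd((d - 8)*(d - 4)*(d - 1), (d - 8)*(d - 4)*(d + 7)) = d^2 - 12*d + 32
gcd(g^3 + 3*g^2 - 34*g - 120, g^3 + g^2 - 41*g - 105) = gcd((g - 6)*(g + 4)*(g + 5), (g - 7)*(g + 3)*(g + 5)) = g + 5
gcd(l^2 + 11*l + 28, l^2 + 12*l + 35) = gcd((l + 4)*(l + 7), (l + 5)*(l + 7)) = l + 7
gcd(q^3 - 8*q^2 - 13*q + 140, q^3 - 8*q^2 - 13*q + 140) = q^3 - 8*q^2 - 13*q + 140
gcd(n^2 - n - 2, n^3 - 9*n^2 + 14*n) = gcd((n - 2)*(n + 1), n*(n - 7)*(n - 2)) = n - 2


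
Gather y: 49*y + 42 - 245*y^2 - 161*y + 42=-245*y^2 - 112*y + 84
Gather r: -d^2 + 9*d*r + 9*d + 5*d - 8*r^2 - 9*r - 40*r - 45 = -d^2 + 14*d - 8*r^2 + r*(9*d - 49) - 45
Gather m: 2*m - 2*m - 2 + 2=0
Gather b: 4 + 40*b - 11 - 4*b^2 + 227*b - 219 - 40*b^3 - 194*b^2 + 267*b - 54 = -40*b^3 - 198*b^2 + 534*b - 280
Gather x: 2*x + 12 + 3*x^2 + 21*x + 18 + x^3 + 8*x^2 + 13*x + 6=x^3 + 11*x^2 + 36*x + 36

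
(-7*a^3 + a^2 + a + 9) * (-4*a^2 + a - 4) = 28*a^5 - 11*a^4 + 25*a^3 - 39*a^2 + 5*a - 36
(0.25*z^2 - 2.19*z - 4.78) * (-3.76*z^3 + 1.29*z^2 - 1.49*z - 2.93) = -0.94*z^5 + 8.5569*z^4 + 14.7752*z^3 - 3.6356*z^2 + 13.5389*z + 14.0054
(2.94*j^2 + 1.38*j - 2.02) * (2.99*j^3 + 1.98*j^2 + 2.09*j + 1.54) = 8.7906*j^5 + 9.9474*j^4 + 2.8372*j^3 + 3.4122*j^2 - 2.0966*j - 3.1108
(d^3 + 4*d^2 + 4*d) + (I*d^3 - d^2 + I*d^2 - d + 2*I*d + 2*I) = d^3 + I*d^3 + 3*d^2 + I*d^2 + 3*d + 2*I*d + 2*I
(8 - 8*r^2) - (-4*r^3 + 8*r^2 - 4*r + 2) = 4*r^3 - 16*r^2 + 4*r + 6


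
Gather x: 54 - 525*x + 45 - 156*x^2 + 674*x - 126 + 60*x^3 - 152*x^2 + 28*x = 60*x^3 - 308*x^2 + 177*x - 27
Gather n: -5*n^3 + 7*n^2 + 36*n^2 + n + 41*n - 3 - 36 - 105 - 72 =-5*n^3 + 43*n^2 + 42*n - 216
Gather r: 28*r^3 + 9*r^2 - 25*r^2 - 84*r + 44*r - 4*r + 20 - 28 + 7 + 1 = 28*r^3 - 16*r^2 - 44*r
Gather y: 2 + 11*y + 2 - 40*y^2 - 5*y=-40*y^2 + 6*y + 4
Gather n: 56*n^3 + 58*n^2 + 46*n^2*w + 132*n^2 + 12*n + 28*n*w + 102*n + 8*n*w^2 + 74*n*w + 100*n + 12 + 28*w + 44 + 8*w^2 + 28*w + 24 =56*n^3 + n^2*(46*w + 190) + n*(8*w^2 + 102*w + 214) + 8*w^2 + 56*w + 80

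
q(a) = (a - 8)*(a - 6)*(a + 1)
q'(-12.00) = 778.00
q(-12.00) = -3960.00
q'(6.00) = -14.00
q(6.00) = 0.00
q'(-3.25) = 150.19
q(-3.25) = -234.14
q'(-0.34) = 43.19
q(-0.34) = 34.90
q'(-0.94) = 61.09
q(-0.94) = 3.72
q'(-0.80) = 56.72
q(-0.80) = 11.97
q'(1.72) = -1.84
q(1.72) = 73.11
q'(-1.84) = 92.00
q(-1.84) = -64.80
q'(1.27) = 5.82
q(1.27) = 72.26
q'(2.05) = -6.69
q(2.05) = 71.68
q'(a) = (a - 8)*(a - 6) + (a - 8)*(a + 1) + (a - 6)*(a + 1)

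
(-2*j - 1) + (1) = -2*j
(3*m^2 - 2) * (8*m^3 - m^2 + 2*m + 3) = 24*m^5 - 3*m^4 - 10*m^3 + 11*m^2 - 4*m - 6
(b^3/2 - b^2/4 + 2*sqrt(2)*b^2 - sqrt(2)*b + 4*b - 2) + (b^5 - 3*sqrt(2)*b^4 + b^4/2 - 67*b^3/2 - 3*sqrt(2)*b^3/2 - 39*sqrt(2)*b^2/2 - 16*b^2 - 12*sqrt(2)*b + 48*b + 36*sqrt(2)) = b^5 - 3*sqrt(2)*b^4 + b^4/2 - 33*b^3 - 3*sqrt(2)*b^3/2 - 35*sqrt(2)*b^2/2 - 65*b^2/4 - 13*sqrt(2)*b + 52*b - 2 + 36*sqrt(2)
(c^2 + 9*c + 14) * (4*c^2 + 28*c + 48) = 4*c^4 + 64*c^3 + 356*c^2 + 824*c + 672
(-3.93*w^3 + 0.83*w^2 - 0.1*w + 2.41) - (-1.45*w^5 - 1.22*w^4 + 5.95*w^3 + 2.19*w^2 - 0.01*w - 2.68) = 1.45*w^5 + 1.22*w^4 - 9.88*w^3 - 1.36*w^2 - 0.09*w + 5.09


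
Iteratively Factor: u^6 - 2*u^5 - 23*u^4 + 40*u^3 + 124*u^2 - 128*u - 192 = (u - 2)*(u^5 - 23*u^3 - 6*u^2 + 112*u + 96) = (u - 3)*(u - 2)*(u^4 + 3*u^3 - 14*u^2 - 48*u - 32) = (u - 3)*(u - 2)*(u + 2)*(u^3 + u^2 - 16*u - 16) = (u - 3)*(u - 2)*(u + 1)*(u + 2)*(u^2 - 16) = (u - 4)*(u - 3)*(u - 2)*(u + 1)*(u + 2)*(u + 4)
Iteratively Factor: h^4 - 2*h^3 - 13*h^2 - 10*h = (h - 5)*(h^3 + 3*h^2 + 2*h) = (h - 5)*(h + 1)*(h^2 + 2*h) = h*(h - 5)*(h + 1)*(h + 2)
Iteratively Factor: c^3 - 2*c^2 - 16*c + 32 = (c - 2)*(c^2 - 16) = (c - 2)*(c + 4)*(c - 4)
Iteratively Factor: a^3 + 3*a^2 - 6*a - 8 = (a + 4)*(a^2 - a - 2) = (a + 1)*(a + 4)*(a - 2)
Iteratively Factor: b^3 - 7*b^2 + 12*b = (b - 3)*(b^2 - 4*b) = (b - 4)*(b - 3)*(b)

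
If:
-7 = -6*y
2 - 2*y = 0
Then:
No Solution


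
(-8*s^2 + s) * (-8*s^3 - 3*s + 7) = 64*s^5 - 8*s^4 + 24*s^3 - 59*s^2 + 7*s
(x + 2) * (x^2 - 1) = x^3 + 2*x^2 - x - 2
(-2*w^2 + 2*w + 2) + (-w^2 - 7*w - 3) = -3*w^2 - 5*w - 1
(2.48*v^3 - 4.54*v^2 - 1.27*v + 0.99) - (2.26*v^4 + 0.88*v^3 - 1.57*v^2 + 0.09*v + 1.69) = -2.26*v^4 + 1.6*v^3 - 2.97*v^2 - 1.36*v - 0.7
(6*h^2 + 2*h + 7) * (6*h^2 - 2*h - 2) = 36*h^4 + 26*h^2 - 18*h - 14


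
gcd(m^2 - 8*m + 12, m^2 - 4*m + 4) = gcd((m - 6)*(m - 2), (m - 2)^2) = m - 2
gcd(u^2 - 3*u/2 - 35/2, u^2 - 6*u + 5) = u - 5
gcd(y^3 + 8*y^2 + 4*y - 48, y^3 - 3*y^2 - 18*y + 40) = y^2 + 2*y - 8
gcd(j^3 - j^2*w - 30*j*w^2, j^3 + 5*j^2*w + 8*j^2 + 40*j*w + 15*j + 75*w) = j + 5*w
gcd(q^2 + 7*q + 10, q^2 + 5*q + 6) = q + 2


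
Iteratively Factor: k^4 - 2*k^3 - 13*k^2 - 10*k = (k + 1)*(k^3 - 3*k^2 - 10*k) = (k + 1)*(k + 2)*(k^2 - 5*k) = (k - 5)*(k + 1)*(k + 2)*(k)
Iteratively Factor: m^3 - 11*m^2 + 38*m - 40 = (m - 5)*(m^2 - 6*m + 8) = (m - 5)*(m - 4)*(m - 2)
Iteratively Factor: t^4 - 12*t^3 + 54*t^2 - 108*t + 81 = (t - 3)*(t^3 - 9*t^2 + 27*t - 27) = (t - 3)^2*(t^2 - 6*t + 9) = (t - 3)^3*(t - 3)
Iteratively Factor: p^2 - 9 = (p + 3)*(p - 3)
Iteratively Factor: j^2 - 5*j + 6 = (j - 3)*(j - 2)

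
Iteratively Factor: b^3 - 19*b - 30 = (b - 5)*(b^2 + 5*b + 6) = (b - 5)*(b + 2)*(b + 3)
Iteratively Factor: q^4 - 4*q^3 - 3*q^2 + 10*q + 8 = (q - 2)*(q^3 - 2*q^2 - 7*q - 4) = (q - 2)*(q + 1)*(q^2 - 3*q - 4) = (q - 4)*(q - 2)*(q + 1)*(q + 1)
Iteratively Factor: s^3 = (s)*(s^2) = s^2*(s)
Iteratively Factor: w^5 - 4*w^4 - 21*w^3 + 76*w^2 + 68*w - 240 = (w - 3)*(w^4 - w^3 - 24*w^2 + 4*w + 80) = (w - 3)*(w - 2)*(w^3 + w^2 - 22*w - 40) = (w - 3)*(w - 2)*(w + 4)*(w^2 - 3*w - 10) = (w - 5)*(w - 3)*(w - 2)*(w + 4)*(w + 2)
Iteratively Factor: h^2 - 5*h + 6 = (h - 2)*(h - 3)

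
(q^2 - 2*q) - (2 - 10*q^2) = 11*q^2 - 2*q - 2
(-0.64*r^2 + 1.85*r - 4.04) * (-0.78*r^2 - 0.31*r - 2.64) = 0.4992*r^4 - 1.2446*r^3 + 4.2673*r^2 - 3.6316*r + 10.6656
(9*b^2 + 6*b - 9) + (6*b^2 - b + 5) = 15*b^2 + 5*b - 4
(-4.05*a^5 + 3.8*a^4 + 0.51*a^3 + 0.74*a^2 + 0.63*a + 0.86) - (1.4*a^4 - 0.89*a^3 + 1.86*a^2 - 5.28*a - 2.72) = -4.05*a^5 + 2.4*a^4 + 1.4*a^3 - 1.12*a^2 + 5.91*a + 3.58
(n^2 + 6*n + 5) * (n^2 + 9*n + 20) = n^4 + 15*n^3 + 79*n^2 + 165*n + 100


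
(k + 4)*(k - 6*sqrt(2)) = k^2 - 6*sqrt(2)*k + 4*k - 24*sqrt(2)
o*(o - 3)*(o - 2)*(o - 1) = o^4 - 6*o^3 + 11*o^2 - 6*o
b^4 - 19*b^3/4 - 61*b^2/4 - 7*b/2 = b*(b - 7)*(b + 1/4)*(b + 2)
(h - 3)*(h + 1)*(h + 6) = h^3 + 4*h^2 - 15*h - 18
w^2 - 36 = (w - 6)*(w + 6)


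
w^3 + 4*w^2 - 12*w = w*(w - 2)*(w + 6)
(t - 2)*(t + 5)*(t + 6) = t^3 + 9*t^2 + 8*t - 60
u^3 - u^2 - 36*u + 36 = (u - 6)*(u - 1)*(u + 6)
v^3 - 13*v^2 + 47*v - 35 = (v - 7)*(v - 5)*(v - 1)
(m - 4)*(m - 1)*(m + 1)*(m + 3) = m^4 - m^3 - 13*m^2 + m + 12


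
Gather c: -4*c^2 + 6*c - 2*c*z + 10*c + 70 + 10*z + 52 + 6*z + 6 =-4*c^2 + c*(16 - 2*z) + 16*z + 128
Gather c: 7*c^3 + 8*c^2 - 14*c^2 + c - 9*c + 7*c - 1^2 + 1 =7*c^3 - 6*c^2 - c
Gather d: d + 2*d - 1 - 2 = 3*d - 3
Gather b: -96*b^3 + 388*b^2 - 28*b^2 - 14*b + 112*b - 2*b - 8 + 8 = -96*b^3 + 360*b^2 + 96*b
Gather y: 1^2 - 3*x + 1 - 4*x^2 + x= -4*x^2 - 2*x + 2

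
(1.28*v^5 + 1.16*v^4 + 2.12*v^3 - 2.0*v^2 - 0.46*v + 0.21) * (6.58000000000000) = 8.4224*v^5 + 7.6328*v^4 + 13.9496*v^3 - 13.16*v^2 - 3.0268*v + 1.3818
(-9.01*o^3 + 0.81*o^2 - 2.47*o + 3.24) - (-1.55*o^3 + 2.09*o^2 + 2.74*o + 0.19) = -7.46*o^3 - 1.28*o^2 - 5.21*o + 3.05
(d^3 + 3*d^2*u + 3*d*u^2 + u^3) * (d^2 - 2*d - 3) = d^5 + 3*d^4*u - 2*d^4 + 3*d^3*u^2 - 6*d^3*u - 3*d^3 + d^2*u^3 - 6*d^2*u^2 - 9*d^2*u - 2*d*u^3 - 9*d*u^2 - 3*u^3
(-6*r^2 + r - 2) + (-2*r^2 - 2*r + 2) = -8*r^2 - r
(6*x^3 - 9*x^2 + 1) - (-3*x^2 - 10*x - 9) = 6*x^3 - 6*x^2 + 10*x + 10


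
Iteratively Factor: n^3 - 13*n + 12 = (n + 4)*(n^2 - 4*n + 3) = (n - 1)*(n + 4)*(n - 3)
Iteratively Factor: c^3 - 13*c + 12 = (c - 1)*(c^2 + c - 12) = (c - 3)*(c - 1)*(c + 4)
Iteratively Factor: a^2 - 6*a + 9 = (a - 3)*(a - 3)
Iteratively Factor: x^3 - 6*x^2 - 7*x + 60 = (x + 3)*(x^2 - 9*x + 20) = (x - 4)*(x + 3)*(x - 5)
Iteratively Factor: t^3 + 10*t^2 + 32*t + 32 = (t + 4)*(t^2 + 6*t + 8) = (t + 2)*(t + 4)*(t + 4)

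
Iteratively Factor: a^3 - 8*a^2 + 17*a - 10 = (a - 5)*(a^2 - 3*a + 2) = (a - 5)*(a - 1)*(a - 2)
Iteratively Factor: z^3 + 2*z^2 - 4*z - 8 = (z + 2)*(z^2 - 4) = (z + 2)^2*(z - 2)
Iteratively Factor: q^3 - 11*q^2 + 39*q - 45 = (q - 3)*(q^2 - 8*q + 15) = (q - 3)^2*(q - 5)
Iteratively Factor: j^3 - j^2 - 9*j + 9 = (j - 3)*(j^2 + 2*j - 3) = (j - 3)*(j + 3)*(j - 1)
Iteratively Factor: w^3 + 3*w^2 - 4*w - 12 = (w + 2)*(w^2 + w - 6) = (w + 2)*(w + 3)*(w - 2)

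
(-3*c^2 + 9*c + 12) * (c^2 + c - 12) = -3*c^4 + 6*c^3 + 57*c^2 - 96*c - 144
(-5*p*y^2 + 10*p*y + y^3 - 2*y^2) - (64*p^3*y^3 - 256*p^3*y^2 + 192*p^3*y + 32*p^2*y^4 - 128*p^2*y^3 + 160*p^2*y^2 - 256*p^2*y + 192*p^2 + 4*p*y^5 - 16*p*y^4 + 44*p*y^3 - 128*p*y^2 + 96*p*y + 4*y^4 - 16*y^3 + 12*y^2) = -64*p^3*y^3 + 256*p^3*y^2 - 192*p^3*y - 32*p^2*y^4 + 128*p^2*y^3 - 160*p^2*y^2 + 256*p^2*y - 192*p^2 - 4*p*y^5 + 16*p*y^4 - 44*p*y^3 + 123*p*y^2 - 86*p*y - 4*y^4 + 17*y^3 - 14*y^2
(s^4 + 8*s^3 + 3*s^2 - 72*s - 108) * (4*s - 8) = 4*s^5 + 24*s^4 - 52*s^3 - 312*s^2 + 144*s + 864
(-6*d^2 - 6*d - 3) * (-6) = 36*d^2 + 36*d + 18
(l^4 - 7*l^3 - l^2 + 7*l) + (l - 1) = l^4 - 7*l^3 - l^2 + 8*l - 1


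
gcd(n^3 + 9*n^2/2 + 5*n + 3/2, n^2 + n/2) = n + 1/2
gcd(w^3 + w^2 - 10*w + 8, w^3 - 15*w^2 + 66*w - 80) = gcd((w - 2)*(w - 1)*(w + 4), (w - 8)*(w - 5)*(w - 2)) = w - 2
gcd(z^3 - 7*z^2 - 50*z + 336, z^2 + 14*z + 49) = z + 7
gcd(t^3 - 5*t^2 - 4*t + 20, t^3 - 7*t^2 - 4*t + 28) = t^2 - 4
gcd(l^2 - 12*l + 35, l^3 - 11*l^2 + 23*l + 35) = l^2 - 12*l + 35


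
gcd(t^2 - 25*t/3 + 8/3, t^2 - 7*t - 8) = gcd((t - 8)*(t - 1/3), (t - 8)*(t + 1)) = t - 8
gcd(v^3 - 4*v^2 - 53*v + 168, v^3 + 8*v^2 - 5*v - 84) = v^2 + 4*v - 21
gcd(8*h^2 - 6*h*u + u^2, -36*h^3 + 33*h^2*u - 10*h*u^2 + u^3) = -4*h + u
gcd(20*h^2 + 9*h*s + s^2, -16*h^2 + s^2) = 4*h + s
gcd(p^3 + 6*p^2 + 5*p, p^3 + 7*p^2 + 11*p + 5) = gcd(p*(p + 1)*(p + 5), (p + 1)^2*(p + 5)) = p^2 + 6*p + 5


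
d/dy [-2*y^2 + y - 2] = 1 - 4*y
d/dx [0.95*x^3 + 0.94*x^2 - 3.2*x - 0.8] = 2.85*x^2 + 1.88*x - 3.2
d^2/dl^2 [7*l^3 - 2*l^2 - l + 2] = 42*l - 4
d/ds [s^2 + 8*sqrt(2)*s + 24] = 2*s + 8*sqrt(2)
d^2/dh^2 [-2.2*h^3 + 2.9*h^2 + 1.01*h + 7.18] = 5.8 - 13.2*h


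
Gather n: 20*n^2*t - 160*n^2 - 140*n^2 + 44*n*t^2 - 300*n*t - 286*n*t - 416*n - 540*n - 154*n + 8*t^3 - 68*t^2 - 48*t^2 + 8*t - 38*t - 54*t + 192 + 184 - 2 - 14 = n^2*(20*t - 300) + n*(44*t^2 - 586*t - 1110) + 8*t^3 - 116*t^2 - 84*t + 360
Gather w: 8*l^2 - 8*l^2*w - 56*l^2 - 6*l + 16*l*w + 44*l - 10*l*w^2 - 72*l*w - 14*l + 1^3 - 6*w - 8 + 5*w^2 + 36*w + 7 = -48*l^2 + 24*l + w^2*(5 - 10*l) + w*(-8*l^2 - 56*l + 30)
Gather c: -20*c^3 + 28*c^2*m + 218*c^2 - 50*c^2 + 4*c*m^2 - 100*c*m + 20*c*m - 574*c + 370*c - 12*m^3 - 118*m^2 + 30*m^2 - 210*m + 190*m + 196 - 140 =-20*c^3 + c^2*(28*m + 168) + c*(4*m^2 - 80*m - 204) - 12*m^3 - 88*m^2 - 20*m + 56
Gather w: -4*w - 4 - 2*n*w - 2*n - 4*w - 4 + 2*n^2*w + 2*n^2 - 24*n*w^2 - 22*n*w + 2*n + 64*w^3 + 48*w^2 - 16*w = 2*n^2 + 64*w^3 + w^2*(48 - 24*n) + w*(2*n^2 - 24*n - 24) - 8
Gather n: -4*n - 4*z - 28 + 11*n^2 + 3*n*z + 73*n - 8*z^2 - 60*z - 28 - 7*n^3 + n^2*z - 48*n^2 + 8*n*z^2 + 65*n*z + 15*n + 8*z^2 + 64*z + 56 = -7*n^3 + n^2*(z - 37) + n*(8*z^2 + 68*z + 84)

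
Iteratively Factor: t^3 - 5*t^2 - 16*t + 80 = (t + 4)*(t^2 - 9*t + 20) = (t - 4)*(t + 4)*(t - 5)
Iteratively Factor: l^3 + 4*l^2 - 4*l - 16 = (l - 2)*(l^2 + 6*l + 8) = (l - 2)*(l + 4)*(l + 2)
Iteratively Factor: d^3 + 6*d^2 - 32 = (d - 2)*(d^2 + 8*d + 16) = (d - 2)*(d + 4)*(d + 4)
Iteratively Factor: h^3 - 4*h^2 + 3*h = (h)*(h^2 - 4*h + 3) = h*(h - 3)*(h - 1)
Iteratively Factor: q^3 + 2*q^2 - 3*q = (q - 1)*(q^2 + 3*q) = q*(q - 1)*(q + 3)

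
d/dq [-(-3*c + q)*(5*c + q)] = -2*c - 2*q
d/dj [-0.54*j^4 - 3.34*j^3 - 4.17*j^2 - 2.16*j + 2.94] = -2.16*j^3 - 10.02*j^2 - 8.34*j - 2.16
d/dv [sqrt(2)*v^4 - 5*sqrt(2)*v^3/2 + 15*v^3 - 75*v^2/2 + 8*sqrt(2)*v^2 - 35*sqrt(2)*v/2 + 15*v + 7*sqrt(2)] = 4*sqrt(2)*v^3 - 15*sqrt(2)*v^2/2 + 45*v^2 - 75*v + 16*sqrt(2)*v - 35*sqrt(2)/2 + 15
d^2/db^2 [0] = 0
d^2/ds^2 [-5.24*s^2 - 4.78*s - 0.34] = -10.4800000000000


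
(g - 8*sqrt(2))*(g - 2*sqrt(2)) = g^2 - 10*sqrt(2)*g + 32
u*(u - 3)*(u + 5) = u^3 + 2*u^2 - 15*u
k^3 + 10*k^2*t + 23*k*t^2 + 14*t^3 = (k + t)*(k + 2*t)*(k + 7*t)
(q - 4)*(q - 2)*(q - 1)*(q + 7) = q^4 - 35*q^2 + 90*q - 56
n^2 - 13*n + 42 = (n - 7)*(n - 6)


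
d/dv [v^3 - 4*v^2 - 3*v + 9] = 3*v^2 - 8*v - 3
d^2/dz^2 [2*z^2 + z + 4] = 4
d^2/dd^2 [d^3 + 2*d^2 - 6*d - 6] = 6*d + 4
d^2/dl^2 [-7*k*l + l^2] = 2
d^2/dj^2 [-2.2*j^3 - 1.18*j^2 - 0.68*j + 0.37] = -13.2*j - 2.36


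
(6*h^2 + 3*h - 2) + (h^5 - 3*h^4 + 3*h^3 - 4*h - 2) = h^5 - 3*h^4 + 3*h^3 + 6*h^2 - h - 4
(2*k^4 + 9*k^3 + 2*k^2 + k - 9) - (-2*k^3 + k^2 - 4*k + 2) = 2*k^4 + 11*k^3 + k^2 + 5*k - 11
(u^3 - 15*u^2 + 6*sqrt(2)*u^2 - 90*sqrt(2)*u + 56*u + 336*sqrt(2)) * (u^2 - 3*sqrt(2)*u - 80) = u^5 - 15*u^4 + 3*sqrt(2)*u^4 - 45*sqrt(2)*u^3 - 60*u^3 - 312*sqrt(2)*u^2 + 1740*u^2 - 6496*u + 7200*sqrt(2)*u - 26880*sqrt(2)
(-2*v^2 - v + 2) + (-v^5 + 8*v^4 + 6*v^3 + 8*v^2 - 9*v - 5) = -v^5 + 8*v^4 + 6*v^3 + 6*v^2 - 10*v - 3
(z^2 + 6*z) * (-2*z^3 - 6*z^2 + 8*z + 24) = -2*z^5 - 18*z^4 - 28*z^3 + 72*z^2 + 144*z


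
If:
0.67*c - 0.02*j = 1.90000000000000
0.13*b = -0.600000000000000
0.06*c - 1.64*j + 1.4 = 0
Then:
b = -4.62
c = 2.86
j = 0.96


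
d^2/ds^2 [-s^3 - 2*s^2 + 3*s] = -6*s - 4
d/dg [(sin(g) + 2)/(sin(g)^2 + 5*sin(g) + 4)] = (-4*sin(g) + cos(g)^2 - 7)*cos(g)/(sin(g)^2 + 5*sin(g) + 4)^2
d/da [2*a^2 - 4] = 4*a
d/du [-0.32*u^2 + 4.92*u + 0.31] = 4.92 - 0.64*u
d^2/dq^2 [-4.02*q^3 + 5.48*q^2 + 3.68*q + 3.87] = 10.96 - 24.12*q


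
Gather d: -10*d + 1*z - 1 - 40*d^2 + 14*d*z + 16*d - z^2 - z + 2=-40*d^2 + d*(14*z + 6) - z^2 + 1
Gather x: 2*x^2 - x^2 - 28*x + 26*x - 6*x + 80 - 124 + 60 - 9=x^2 - 8*x + 7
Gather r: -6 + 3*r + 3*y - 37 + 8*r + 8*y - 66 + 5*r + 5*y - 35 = 16*r + 16*y - 144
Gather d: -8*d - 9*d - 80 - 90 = -17*d - 170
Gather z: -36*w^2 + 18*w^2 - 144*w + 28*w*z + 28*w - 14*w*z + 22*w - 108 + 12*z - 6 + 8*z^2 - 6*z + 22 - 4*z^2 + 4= -18*w^2 - 94*w + 4*z^2 + z*(14*w + 6) - 88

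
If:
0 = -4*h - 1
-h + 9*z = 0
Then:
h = -1/4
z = -1/36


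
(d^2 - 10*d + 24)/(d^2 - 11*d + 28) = (d - 6)/(d - 7)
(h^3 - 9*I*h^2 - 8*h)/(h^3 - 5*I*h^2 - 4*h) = (h - 8*I)/(h - 4*I)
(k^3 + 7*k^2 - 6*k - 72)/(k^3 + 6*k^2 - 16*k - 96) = (k - 3)/(k - 4)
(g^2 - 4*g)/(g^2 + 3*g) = (g - 4)/(g + 3)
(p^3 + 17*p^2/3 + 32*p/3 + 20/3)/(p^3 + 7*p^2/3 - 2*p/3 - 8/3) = (3*p^2 + 11*p + 10)/(3*p^2 + p - 4)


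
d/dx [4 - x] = -1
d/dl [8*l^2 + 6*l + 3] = 16*l + 6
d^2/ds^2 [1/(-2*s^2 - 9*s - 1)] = 2*(4*s^2 + 18*s - (4*s + 9)^2 + 2)/(2*s^2 + 9*s + 1)^3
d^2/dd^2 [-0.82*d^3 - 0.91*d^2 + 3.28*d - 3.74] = -4.92*d - 1.82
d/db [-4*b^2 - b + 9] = -8*b - 1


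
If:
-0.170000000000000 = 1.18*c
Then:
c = -0.14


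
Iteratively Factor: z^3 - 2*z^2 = (z)*(z^2 - 2*z) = z^2*(z - 2)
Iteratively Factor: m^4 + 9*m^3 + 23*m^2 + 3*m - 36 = (m + 3)*(m^3 + 6*m^2 + 5*m - 12) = (m + 3)*(m + 4)*(m^2 + 2*m - 3) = (m + 3)^2*(m + 4)*(m - 1)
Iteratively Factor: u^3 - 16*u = (u)*(u^2 - 16) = u*(u - 4)*(u + 4)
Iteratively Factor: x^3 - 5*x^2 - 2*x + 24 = (x + 2)*(x^2 - 7*x + 12) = (x - 4)*(x + 2)*(x - 3)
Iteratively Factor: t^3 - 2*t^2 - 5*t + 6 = (t + 2)*(t^2 - 4*t + 3) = (t - 3)*(t + 2)*(t - 1)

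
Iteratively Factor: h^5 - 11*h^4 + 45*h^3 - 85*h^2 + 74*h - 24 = (h - 2)*(h^4 - 9*h^3 + 27*h^2 - 31*h + 12) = (h - 2)*(h - 1)*(h^3 - 8*h^2 + 19*h - 12) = (h - 3)*(h - 2)*(h - 1)*(h^2 - 5*h + 4) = (h - 3)*(h - 2)*(h - 1)^2*(h - 4)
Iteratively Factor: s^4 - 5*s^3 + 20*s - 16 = (s - 1)*(s^3 - 4*s^2 - 4*s + 16) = (s - 1)*(s + 2)*(s^2 - 6*s + 8) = (s - 2)*(s - 1)*(s + 2)*(s - 4)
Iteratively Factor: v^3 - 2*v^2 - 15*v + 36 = (v - 3)*(v^2 + v - 12) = (v - 3)*(v + 4)*(v - 3)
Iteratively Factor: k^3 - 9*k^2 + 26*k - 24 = (k - 2)*(k^2 - 7*k + 12) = (k - 4)*(k - 2)*(k - 3)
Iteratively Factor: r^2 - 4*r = (r - 4)*(r)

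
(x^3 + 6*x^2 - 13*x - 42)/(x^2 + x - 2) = (x^2 + 4*x - 21)/(x - 1)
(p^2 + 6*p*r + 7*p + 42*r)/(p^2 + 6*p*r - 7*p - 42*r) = (p + 7)/(p - 7)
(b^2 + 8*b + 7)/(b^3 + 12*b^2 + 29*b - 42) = (b + 1)/(b^2 + 5*b - 6)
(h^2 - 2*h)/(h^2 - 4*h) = (h - 2)/(h - 4)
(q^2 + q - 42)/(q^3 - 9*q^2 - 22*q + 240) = (q + 7)/(q^2 - 3*q - 40)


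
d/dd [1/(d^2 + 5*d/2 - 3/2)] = 2*(-4*d - 5)/(2*d^2 + 5*d - 3)^2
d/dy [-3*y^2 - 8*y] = -6*y - 8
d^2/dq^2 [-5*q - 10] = 0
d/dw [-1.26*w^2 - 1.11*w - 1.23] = -2.52*w - 1.11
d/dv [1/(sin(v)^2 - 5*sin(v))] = (5 - 2*sin(v))*cos(v)/((sin(v) - 5)^2*sin(v)^2)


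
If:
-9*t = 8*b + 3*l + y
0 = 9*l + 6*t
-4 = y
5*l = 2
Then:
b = 41/40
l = 2/5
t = -3/5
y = -4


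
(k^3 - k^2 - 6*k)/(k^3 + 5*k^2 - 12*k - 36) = k/(k + 6)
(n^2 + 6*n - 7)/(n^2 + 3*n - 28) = (n - 1)/(n - 4)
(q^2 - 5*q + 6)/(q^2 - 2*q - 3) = (q - 2)/(q + 1)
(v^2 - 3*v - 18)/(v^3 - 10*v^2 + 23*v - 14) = (v^2 - 3*v - 18)/(v^3 - 10*v^2 + 23*v - 14)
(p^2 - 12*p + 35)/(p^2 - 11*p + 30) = (p - 7)/(p - 6)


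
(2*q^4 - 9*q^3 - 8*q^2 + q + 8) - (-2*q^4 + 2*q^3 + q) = 4*q^4 - 11*q^3 - 8*q^2 + 8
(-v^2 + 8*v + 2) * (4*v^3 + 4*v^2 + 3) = -4*v^5 + 28*v^4 + 40*v^3 + 5*v^2 + 24*v + 6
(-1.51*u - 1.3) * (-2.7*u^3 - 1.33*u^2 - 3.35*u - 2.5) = 4.077*u^4 + 5.5183*u^3 + 6.7875*u^2 + 8.13*u + 3.25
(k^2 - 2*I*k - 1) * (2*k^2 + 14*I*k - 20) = 2*k^4 + 10*I*k^3 + 6*k^2 + 26*I*k + 20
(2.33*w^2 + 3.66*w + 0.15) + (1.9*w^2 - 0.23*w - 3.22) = 4.23*w^2 + 3.43*w - 3.07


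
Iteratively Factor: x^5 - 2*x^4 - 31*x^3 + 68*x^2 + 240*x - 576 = (x - 3)*(x^4 + x^3 - 28*x^2 - 16*x + 192) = (x - 3)*(x + 4)*(x^3 - 3*x^2 - 16*x + 48) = (x - 4)*(x - 3)*(x + 4)*(x^2 + x - 12) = (x - 4)*(x - 3)^2*(x + 4)*(x + 4)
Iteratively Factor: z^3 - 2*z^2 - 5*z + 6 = (z - 1)*(z^2 - z - 6) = (z - 1)*(z + 2)*(z - 3)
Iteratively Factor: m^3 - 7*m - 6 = (m - 3)*(m^2 + 3*m + 2) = (m - 3)*(m + 2)*(m + 1)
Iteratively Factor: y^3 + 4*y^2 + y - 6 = (y + 3)*(y^2 + y - 2) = (y + 2)*(y + 3)*(y - 1)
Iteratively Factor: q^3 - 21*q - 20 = (q + 1)*(q^2 - q - 20) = (q - 5)*(q + 1)*(q + 4)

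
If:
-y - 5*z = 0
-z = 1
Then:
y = 5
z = -1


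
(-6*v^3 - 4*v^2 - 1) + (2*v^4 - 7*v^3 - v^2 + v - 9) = 2*v^4 - 13*v^3 - 5*v^2 + v - 10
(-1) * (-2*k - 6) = 2*k + 6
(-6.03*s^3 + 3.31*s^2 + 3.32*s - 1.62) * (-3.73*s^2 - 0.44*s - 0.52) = 22.4919*s^5 - 9.6931*s^4 - 10.7044*s^3 + 2.8606*s^2 - 1.0136*s + 0.8424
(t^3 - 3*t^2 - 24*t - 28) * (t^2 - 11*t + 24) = t^5 - 14*t^4 + 33*t^3 + 164*t^2 - 268*t - 672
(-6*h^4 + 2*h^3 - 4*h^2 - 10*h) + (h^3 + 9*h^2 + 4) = -6*h^4 + 3*h^3 + 5*h^2 - 10*h + 4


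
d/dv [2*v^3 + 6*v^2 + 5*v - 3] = 6*v^2 + 12*v + 5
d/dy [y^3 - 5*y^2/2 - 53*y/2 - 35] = 3*y^2 - 5*y - 53/2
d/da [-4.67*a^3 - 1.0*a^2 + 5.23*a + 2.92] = -14.01*a^2 - 2.0*a + 5.23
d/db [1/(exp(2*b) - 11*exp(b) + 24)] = (11 - 2*exp(b))*exp(b)/(exp(2*b) - 11*exp(b) + 24)^2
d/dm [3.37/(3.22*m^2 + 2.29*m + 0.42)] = (-21.7028*m - 7.7173)/(3.22*m^2 + 2.29*m + 0.42)^2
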